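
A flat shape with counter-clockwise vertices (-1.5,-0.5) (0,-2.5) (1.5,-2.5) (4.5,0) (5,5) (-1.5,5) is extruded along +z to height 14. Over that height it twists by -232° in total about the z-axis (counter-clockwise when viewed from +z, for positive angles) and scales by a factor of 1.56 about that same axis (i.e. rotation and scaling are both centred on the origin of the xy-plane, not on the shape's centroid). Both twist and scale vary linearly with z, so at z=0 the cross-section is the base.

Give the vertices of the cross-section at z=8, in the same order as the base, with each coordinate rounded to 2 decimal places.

Cross-section at z=8: (0.85,1.90) (-2.43,2.23) (-3.77,0.77) (-4.02,-4.37) (0.40,-9.33) (6.20,-3.01)

t = z/height = 8/14 = 0.571429
s = 1 + (scale-1)·z/height = 1 + (1.56-1)·8/14 = 1.320000
θ = twist·z/height = -232°·8/14 = -132.5714° = -2.313808 rad
cos θ = -0.676509, sin θ = -0.736435 (intermediates below are computed at full precision and shown rounded to 5 d.p.)
v1: (-1.5,-0.5) → rotate → (0.64655,1.44291) → ×s → (0.85344,1.90464) → (0.85,1.90)
v2: (0,-2.5) → rotate → (-1.84109,1.69127) → ×s → (-2.43023,2.23248) → (-2.43,2.23)
v3: (1.5,-2.5) → rotate → (-2.85585,0.58662) → ×s → (-3.76972,0.77434) → (-3.77,0.77)
v4: (4.5,0) → rotate → (-3.04429,-3.31396) → ×s → (-4.01846,-4.37442) → (-4.02,-4.37)
v5: (5,5) → rotate → (0.29963,-7.06472) → ×s → (0.39551,-9.32543) → (0.40,-9.33)
v6: (-1.5,5) → rotate → (4.69694,-2.27789) → ×s → (6.19996,-3.00682) → (6.20,-3.01)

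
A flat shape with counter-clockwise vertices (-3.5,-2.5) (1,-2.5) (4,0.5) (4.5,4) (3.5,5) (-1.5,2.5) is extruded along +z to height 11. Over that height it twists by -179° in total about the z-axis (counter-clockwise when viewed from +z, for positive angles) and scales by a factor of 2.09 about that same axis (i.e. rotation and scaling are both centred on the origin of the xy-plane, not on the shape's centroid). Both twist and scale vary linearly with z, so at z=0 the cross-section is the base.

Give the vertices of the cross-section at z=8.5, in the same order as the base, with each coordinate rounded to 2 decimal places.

t = z/height = 8.5/11 = 0.772727
s = 1 + (scale-1)·z/height = 1 + (2.09-1)·8.5/11 = 1.842273
θ = twist·z/height = -179°·8.5/11 = -138.3182° = -2.414108 rad
cos θ = -0.746849, sin θ = -0.664993 (intermediates below are computed at full precision and shown rounded to 5 d.p.)
v1: (-3.5,-2.5) → rotate → (0.95149,4.19460) → ×s → (1.75290,7.72760) → (1.75,7.73)
v2: (1,-2.5) → rotate → (-2.40933,1.20213) → ×s → (-4.43865,2.21465) → (-4.44,2.21)
v3: (4,0.5) → rotate → (-2.65490,-3.03340) → ×s → (-4.89105,-5.58835) → (-4.89,-5.59)
v4: (4.5,4) → rotate → (-0.70085,-5.97987) → ×s → (-1.29115,-11.01655) → (-1.29,-11.02)
v5: (3.5,5) → rotate → (0.71099,-6.06172) → ×s → (1.30985,-11.16735) → (1.31,-11.17)
v6: (-1.5,2.5) → rotate → (2.78276,-0.86963) → ×s → (5.12660,-1.60210) → (5.13,-1.60)

Cross-section at z=8.5: (1.75,7.73) (-4.44,2.21) (-4.89,-5.59) (-1.29,-11.02) (1.31,-11.17) (5.13,-1.60)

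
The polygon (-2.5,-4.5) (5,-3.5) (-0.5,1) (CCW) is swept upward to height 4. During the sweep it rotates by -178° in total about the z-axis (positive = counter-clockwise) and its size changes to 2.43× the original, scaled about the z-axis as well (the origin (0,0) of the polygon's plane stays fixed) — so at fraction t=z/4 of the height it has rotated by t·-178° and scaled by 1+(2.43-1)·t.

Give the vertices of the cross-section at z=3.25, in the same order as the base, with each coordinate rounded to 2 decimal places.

t = z/height = 3.25/4 = 0.8125
s = 1 + (scale-1)·z/height = 1 + (2.43-1)·3.25/4 = 2.161875
θ = twist·z/height = -178°·3.25/4 = -144.6250° = -2.524182 rad
cos θ = -0.815380, sin θ = -0.578925 (intermediates below are computed at full precision and shown rounded to 5 d.p.)
v1: (-2.5,-4.5) → rotate → (-0.56671,5.11653) → ×s → (-1.22516,11.06129) → (-1.23,11.06)
v2: (5,-3.5) → rotate → (-6.10314,-0.04080) → ×s → (-13.19423,-0.08819) → (-13.19,-0.09)
v3: (-0.5,1) → rotate → (0.98662,-0.52592) → ×s → (2.13294,-1.13697) → (2.13,-1.14)

Cross-section at z=3.25: (-1.23,11.06) (-13.19,-0.09) (2.13,-1.14)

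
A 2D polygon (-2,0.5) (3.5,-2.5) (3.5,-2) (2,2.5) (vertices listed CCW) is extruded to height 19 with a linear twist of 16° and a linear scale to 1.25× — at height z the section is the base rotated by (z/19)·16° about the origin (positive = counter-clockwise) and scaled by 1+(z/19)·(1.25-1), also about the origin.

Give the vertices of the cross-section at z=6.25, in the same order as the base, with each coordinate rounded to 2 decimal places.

Cross-section at z=6.25: (-2.20,0.34) (4.02,-2.35) (3.97,-1.81) (1.91,2.89)

t = z/height = 6.25/19 = 0.328947
s = 1 + (scale-1)·z/height = 1 + (1.25-1)·6.25/19 = 1.082237
θ = twist·z/height = 16°·6.25/19 = 5.2632° = 0.091859 rad
cos θ = 0.995784, sin θ = 0.091730 (intermediates below are computed at full precision and shown rounded to 5 d.p.)
v1: (-2,0.5) → rotate → (-2.03743,0.31443) → ×s → (-2.20498,0.34029) → (-2.20,0.34)
v2: (3.5,-2.5) → rotate → (3.71457,-2.16840) → ×s → (4.02004,-2.34673) → (4.02,-2.35)
v3: (3.5,-2) → rotate → (3.66870,-1.67051) → ×s → (3.97041,-1.80789) → (3.97,-1.81)
v4: (2,2.5) → rotate → (1.76224,2.67292) → ×s → (1.90716,2.89273) → (1.91,2.89)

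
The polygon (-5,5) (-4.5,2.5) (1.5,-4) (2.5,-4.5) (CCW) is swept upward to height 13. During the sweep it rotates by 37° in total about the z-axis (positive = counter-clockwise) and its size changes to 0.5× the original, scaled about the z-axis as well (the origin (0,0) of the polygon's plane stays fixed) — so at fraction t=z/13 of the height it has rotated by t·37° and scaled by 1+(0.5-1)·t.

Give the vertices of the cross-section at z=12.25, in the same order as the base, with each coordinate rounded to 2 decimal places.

Cross-section at z=12.25: (-3.68,0.66) (-2.71,-0.28) (1.86,-1.28) (2.45,-1.20)

t = z/height = 12.25/13 = 0.942308
s = 1 + (scale-1)·z/height = 1 + (0.5-1)·12.25/13 = 0.528846
θ = twist·z/height = 37°·12.25/13 = 34.8654° = 0.608516 rad
cos θ = 0.820497, sin θ = 0.571650 (intermediates below are computed at full precision and shown rounded to 5 d.p.)
v1: (-5,5) → rotate → (-6.96074,1.24424) → ×s → (-3.68116,0.65801) → (-3.68,0.66)
v2: (-4.5,2.5) → rotate → (-5.12136,-0.52118) → ×s → (-2.70841,-0.27563) → (-2.71,-0.28)
v3: (1.5,-4) → rotate → (3.51735,-2.42451) → ×s → (1.86014,-1.28219) → (1.86,-1.28)
v4: (2.5,-4.5) → rotate → (4.62367,-2.26311) → ×s → (2.44521,-1.19684) → (2.45,-1.20)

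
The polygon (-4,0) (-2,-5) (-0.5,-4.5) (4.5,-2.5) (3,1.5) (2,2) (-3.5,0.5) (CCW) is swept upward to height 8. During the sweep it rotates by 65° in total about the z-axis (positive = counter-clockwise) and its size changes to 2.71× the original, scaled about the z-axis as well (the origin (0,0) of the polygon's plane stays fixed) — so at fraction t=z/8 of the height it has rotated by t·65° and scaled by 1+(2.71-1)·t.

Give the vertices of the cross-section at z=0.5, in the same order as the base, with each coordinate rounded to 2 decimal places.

Cross-section at z=0.5: (-4.42,-0.31) (-1.82,-5.68) (-0.20,-5.01) (5.16,-2.41) (3.19,1.89) (2.05,2.37) (-3.90,0.28)

t = z/height = 0.5/8 = 0.0625
s = 1 + (scale-1)·z/height = 1 + (2.71-1)·0.5/8 = 1.106875
θ = twist·z/height = 65°·0.5/8 = 4.0625° = 0.070904 rad
cos θ = 0.997487, sin θ = 0.070845 (intermediates below are computed at full precision and shown rounded to 5 d.p.)
v1: (-4,0) → rotate → (-3.98995,-0.28338) → ×s → (-4.41638,-0.31366) → (-4.42,-0.31)
v2: (-2,-5) → rotate → (-1.64075,-5.12913) → ×s → (-1.81611,-5.67730) → (-1.82,-5.68)
v3: (-0.5,-4.5) → rotate → (-0.17994,-4.52412) → ×s → (-0.19917,-5.00763) → (-0.20,-5.01)
v4: (4.5,-2.5) → rotate → (4.66580,-2.17492) → ×s → (5.16446,-2.40736) → (5.16,-2.41)
v5: (3,1.5) → rotate → (2.88620,1.70876) → ×s → (3.19466,1.89139) → (3.19,1.89)
v6: (2,2) → rotate → (1.85329,2.13666) → ×s → (2.05136,2.36502) → (2.05,2.37)
v7: (-3.5,0.5) → rotate → (-3.52663,0.25079) → ×s → (-3.90354,0.27759) → (-3.90,0.28)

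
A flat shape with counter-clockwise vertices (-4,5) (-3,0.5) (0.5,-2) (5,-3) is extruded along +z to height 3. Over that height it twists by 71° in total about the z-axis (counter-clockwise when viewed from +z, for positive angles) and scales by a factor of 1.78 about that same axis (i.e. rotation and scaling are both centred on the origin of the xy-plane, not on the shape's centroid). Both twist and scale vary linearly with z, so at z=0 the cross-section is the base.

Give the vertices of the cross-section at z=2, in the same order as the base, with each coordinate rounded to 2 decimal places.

Cross-section at z=2: (-9.71,0.68) (-3.65,-2.84) (2.75,-1.50) (8.50,2.50)

t = z/height = 2/3 = 0.666667
s = 1 + (scale-1)·z/height = 1 + (1.78-1)·2/3 = 1.520000
θ = twist·z/height = 71°·2/3 = 47.3333° = 0.826123 rad
cos θ = 0.677732, sin θ = 0.735309 (intermediates below are computed at full precision and shown rounded to 5 d.p.)
v1: (-4,5) → rotate → (-6.38747,0.44742) → ×s → (-9.70896,0.68008) → (-9.71,0.68)
v2: (-3,0.5) → rotate → (-2.40085,-1.86706) → ×s → (-3.64929,-2.83793) → (-3.65,-2.84)
v3: (0.5,-2) → rotate → (1.80948,-0.98781) → ×s → (2.75042,-1.50147) → (2.75,-1.50)
v4: (5,-3) → rotate → (5.59459,1.64335) → ×s → (8.50377,2.49789) → (8.50,2.50)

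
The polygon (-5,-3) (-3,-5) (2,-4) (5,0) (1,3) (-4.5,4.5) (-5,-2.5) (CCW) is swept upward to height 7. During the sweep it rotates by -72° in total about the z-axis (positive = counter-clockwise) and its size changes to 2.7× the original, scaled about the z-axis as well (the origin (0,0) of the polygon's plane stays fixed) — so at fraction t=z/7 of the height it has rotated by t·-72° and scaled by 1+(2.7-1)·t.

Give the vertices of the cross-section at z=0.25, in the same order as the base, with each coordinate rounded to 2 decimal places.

Cross-section at z=0.25: (-5.44,-2.94) (-3.42,-5.16) (1.93,-4.33) (5.30,-0.24) (1.20,3.13) (-4.55,4.98) (-5.42,-2.41)

t = z/height = 0.25/7 = 0.0357143
s = 1 + (scale-1)·z/height = 1 + (2.7-1)·0.25/7 = 1.060714
θ = twist·z/height = -72°·0.25/7 = -2.5714° = -0.044880 rad
cos θ = 0.998993, sin θ = -0.044865 (intermediates below are computed at full precision and shown rounded to 5 d.p.)
v1: (-5,-3) → rotate → (-5.12956,-2.77266) → ×s → (-5.44100,-2.94099) → (-5.44,-2.94)
v2: (-3,-5) → rotate → (-3.22130,-4.86037) → ×s → (-3.41688,-5.15546) → (-3.42,-5.16)
v3: (2,-4) → rotate → (1.81853,-4.08570) → ×s → (1.92894,-4.33376) → (1.93,-4.33)
v4: (5,0) → rotate → (4.99497,-0.22432) → ×s → (5.29823,-0.23794) → (5.30,-0.24)
v5: (1,3) → rotate → (1.13359,2.95211) → ×s → (1.20241,3.13135) → (1.20,3.13)
v6: (-4.5,4.5) → rotate → (-4.29358,4.69736) → ×s → (-4.55426,4.98256) → (-4.55,4.98)
v7: (-5,-2.5) → rotate → (-5.10713,-2.27316) → ×s → (-5.41720,-2.41117) → (-5.42,-2.41)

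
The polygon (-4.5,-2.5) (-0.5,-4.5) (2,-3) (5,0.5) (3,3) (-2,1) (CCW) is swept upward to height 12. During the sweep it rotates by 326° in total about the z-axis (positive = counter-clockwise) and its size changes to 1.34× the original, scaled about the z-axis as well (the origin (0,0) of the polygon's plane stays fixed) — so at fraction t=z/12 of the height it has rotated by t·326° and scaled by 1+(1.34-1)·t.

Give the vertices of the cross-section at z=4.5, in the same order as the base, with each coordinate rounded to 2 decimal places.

Cross-section at z=4.5: (5.09,-2.79) (4.59,2.23) (1.66,3.71) (-3.49,4.47) (-4.67,1.06) (0.25,-2.51)

t = z/height = 4.5/12 = 0.375
s = 1 + (scale-1)·z/height = 1 + (1.34-1)·4.5/12 = 1.127500
θ = twist·z/height = 326°·4.5/12 = 122.2500° = 2.133665 rad
cos θ = -0.533615, sin θ = 0.845728 (intermediates below are computed at full precision and shown rounded to 5 d.p.)
v1: (-4.5,-2.5) → rotate → (4.51558,-2.47174) → ×s → (5.09132,-2.78689) → (5.09,-2.79)
v2: (-0.5,-4.5) → rotate → (4.07258,1.97840) → ×s → (4.59184,2.23065) → (4.59,2.23)
v3: (2,-3) → rotate → (1.46995,3.29230) → ×s → (1.65737,3.71207) → (1.66,3.71)
v4: (5,0.5) → rotate → (-3.09094,3.96183) → ×s → (-3.48503,4.46697) → (-3.49,4.47)
v5: (3,3) → rotate → (-4.13803,0.93634) → ×s → (-4.66563,1.05572) → (-4.67,1.06)
v6: (-2,1) → rotate → (0.22150,-2.22507) → ×s → (0.24974,-2.50877) → (0.25,-2.51)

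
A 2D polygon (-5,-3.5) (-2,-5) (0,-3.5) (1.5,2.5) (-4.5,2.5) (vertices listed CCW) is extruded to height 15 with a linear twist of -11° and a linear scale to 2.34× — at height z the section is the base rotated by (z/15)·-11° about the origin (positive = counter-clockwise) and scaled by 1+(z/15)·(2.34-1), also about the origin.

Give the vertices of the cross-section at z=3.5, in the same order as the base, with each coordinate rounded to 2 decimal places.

Cross-section at z=3.5: (-6.76,-4.30) (-2.92,-6.44) (-0.21,-4.59) (2.11,3.19) (-5.75,3.54)

t = z/height = 3.5/15 = 0.233333
s = 1 + (scale-1)·z/height = 1 + (2.34-1)·3.5/15 = 1.312667
θ = twist·z/height = -11°·3.5/15 = -2.5667° = -0.044797 rad
cos θ = 0.998997, sin θ = -0.044782 (intermediates below are computed at full precision and shown rounded to 5 d.p.)
v1: (-5,-3.5) → rotate → (-5.15172,-3.27258) → ×s → (-6.76249,-4.29581) → (-6.76,-4.30)
v2: (-2,-5) → rotate → (-2.22190,-4.90542) → ×s → (-2.91662,-6.43918) → (-2.92,-6.44)
v3: (0,-3.5) → rotate → (-0.15674,-3.49649) → ×s → (-0.20574,-4.58972) → (-0.21,-4.59)
v4: (1.5,2.5) → rotate → (1.61045,2.43032) → ×s → (2.11398,3.19020) → (2.11,3.19)
v5: (-4.5,2.5) → rotate → (-4.38353,2.69901) → ×s → (-5.75412,3.54290) → (-5.75,3.54)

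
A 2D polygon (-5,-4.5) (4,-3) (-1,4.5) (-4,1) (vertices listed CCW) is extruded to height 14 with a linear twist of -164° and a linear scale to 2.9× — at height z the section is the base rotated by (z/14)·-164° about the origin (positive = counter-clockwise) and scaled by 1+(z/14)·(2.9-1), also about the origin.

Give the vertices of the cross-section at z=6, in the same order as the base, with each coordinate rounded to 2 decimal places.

Cross-section at z=6: (-10.75,5.79) (-2.68,-8.67) (7.07,4.46) (-0.74,7.44)

t = z/height = 6/14 = 0.428571
s = 1 + (scale-1)·z/height = 1 + (2.9-1)·6/14 = 1.814286
θ = twist·z/height = -164°·6/14 = -70.2857° = -1.226717 rad
cos θ = 0.337330, sin θ = -0.941386 (intermediates below are computed at full precision and shown rounded to 5 d.p.)
v1: (-5,-4.5) → rotate → (-5.92289,3.18895) → ×s → (-10.74581,5.78566) → (-10.75,5.79)
v2: (4,-3) → rotate → (-1.47484,-4.77754) → ×s → (-2.67578,-8.66782) → (-2.68,-8.67)
v3: (-1,4.5) → rotate → (3.89891,2.45937) → ×s → (7.07374,4.46200) → (7.07,4.46)
v4: (-4,1) → rotate → (-0.40793,4.10288) → ×s → (-0.74011,7.44379) → (-0.74,7.44)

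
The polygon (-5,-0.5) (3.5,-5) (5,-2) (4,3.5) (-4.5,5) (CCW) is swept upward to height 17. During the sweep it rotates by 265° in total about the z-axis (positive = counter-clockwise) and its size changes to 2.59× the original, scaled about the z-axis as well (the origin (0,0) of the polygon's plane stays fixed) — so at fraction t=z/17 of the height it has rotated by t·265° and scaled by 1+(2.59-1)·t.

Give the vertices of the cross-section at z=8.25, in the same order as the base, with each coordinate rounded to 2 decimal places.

t = z/height = 8.25/17 = 0.485294
s = 1 + (scale-1)·z/height = 1 + (2.59-1)·8.25/17 = 1.771618
θ = twist·z/height = 265°·8.25/17 = 128.6029° = 2.244545 rad
cos θ = -0.623920, sin θ = 0.781488 (intermediates below are computed at full precision and shown rounded to 5 d.p.)
v1: (-5,-0.5) → rotate → (3.51034,-3.59548) → ×s → (6.21899,-6.36982) → (6.22,-6.37)
v2: (3.5,-5) → rotate → (1.72372,5.85481) → ×s → (3.05378,10.37248) → (3.05,10.37)
v3: (5,-2) → rotate → (-1.55662,5.15528) → ×s → (-2.75774,9.13319) → (-2.76,9.13)
v4: (4,3.5) → rotate → (-5.23089,0.94223) → ×s → (-9.26713,1.66928) → (-9.27,1.67)
v5: (-4.5,5) → rotate → (-1.09980,-6.63630) → ×s → (-1.94843,-11.75698) → (-1.95,-11.76)

Cross-section at z=8.25: (6.22,-6.37) (3.05,10.37) (-2.76,9.13) (-9.27,1.67) (-1.95,-11.76)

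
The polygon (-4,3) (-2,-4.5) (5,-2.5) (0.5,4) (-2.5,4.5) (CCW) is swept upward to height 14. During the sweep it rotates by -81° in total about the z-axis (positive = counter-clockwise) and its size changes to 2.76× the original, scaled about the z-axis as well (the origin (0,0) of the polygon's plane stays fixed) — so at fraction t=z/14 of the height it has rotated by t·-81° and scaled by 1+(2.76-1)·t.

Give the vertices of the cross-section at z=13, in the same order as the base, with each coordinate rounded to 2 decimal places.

t = z/height = 13/14 = 0.928571
s = 1 + (scale-1)·z/height = 1 + (2.76-1)·13/14 = 2.634286
θ = twist·z/height = -81°·13/14 = -75.2143° = -1.312737 rad
cos θ = 0.255205, sin θ = -0.966887 (intermediates below are computed at full precision and shown rounded to 5 d.p.)
v1: (-4,3) → rotate → (1.87984,4.63316) → ×s → (4.95204,12.20507) → (4.95,12.21)
v2: (-2,-4.5) → rotate → (-4.86140,0.78535) → ×s → (-12.80632,2.06884) → (-12.81,2.07)
v3: (5,-2.5) → rotate → (-1.14119,-5.47245) → ×s → (-3.00623,-14.41599) → (-3.01,-14.42)
v4: (0.5,4) → rotate → (3.99515,0.53738) → ×s → (10.52437,1.41560) → (10.52,1.42)
v5: (-2.5,4.5) → rotate → (3.71298,3.56564) → ×s → (9.78105,9.39291) → (9.78,9.39)

Cross-section at z=13: (4.95,12.21) (-12.81,2.07) (-3.01,-14.42) (10.52,1.42) (9.78,9.39)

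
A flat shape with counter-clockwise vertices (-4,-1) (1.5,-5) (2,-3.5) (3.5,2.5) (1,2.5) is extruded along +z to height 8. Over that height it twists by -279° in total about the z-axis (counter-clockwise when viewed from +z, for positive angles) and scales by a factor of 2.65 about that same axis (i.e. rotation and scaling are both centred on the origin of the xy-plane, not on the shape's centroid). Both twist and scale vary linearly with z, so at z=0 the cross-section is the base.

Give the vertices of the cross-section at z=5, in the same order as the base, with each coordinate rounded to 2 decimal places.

Cross-section at z=5: (7.89,2.82) (-4.03,9.81) (-4.74,6.68) (-6.58,-5.75) (-1.52,-5.25)

t = z/height = 5/8 = 0.625
s = 1 + (scale-1)·z/height = 1 + (2.65-1)·5/8 = 2.031250
θ = twist·z/height = -279°·5/8 = -174.3750° = -3.043418 rad
cos θ = -0.995185, sin θ = -0.098017 (intermediates below are computed at full precision and shown rounded to 5 d.p.)
v1: (-4,-1) → rotate → (3.88272,1.38725) → ×s → (7.88678,2.81786) → (7.89,2.82)
v2: (1.5,-5) → rotate → (-1.98286,4.82890) → ×s → (-4.02769,9.80870) → (-4.03,9.81)
v3: (2,-3.5) → rotate → (-2.33343,3.28711) → ×s → (-4.73978,6.67695) → (-4.74,6.68)
v4: (3.5,2.5) → rotate → (-3.23810,-2.83102) → ×s → (-6.57740,-5.75051) → (-6.58,-5.75)
v5: (1,2.5) → rotate → (-0.75014,-2.58598) → ×s → (-1.52373,-5.25277) → (-1.52,-5.25)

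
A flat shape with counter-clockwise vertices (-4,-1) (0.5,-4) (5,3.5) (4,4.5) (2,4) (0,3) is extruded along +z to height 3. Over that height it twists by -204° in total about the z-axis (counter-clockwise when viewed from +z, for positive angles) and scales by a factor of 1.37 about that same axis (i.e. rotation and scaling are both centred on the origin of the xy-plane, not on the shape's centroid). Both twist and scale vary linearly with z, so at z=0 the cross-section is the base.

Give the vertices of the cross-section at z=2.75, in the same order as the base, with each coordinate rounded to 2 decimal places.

Cross-section at z=2.75: (5.48,0.68) (-0.01,5.40) (-7.22,-3.84) (-6.05,-5.33) (-3.31,-4.99) (-0.49,-3.99)

t = z/height = 2.75/3 = 0.916667
s = 1 + (scale-1)·z/height = 1 + (1.37-1)·2.75/3 = 1.339167
θ = twist·z/height = -204°·2.75/3 = -187.0000° = -3.263766 rad
cos θ = -0.992546, sin θ = 0.121869 (intermediates below are computed at full precision and shown rounded to 5 d.p.)
v1: (-4,-1) → rotate → (4.09205,0.50507) → ×s → (5.47994,0.67637) → (5.48,0.68)
v2: (0.5,-4) → rotate → (-0.00880,4.03112) → ×s → (-0.01178,5.39834) → (-0.01,5.40)
v3: (5,3.5) → rotate → (-5.38927,-2.86456) → ×s → (-7.21714,-3.83613) → (-7.22,-3.84)
v4: (4,4.5) → rotate → (-4.51860,-3.97898) → ×s → (-6.05115,-5.32852) → (-6.05,-5.33)
v5: (2,4) → rotate → (-2.47257,-3.72645) → ×s → (-3.31118,-4.99033) → (-3.31,-4.99)
v6: (0,3) → rotate → (-0.36561,-2.97764) → ×s → (-0.48961,-3.98755) → (-0.49,-3.99)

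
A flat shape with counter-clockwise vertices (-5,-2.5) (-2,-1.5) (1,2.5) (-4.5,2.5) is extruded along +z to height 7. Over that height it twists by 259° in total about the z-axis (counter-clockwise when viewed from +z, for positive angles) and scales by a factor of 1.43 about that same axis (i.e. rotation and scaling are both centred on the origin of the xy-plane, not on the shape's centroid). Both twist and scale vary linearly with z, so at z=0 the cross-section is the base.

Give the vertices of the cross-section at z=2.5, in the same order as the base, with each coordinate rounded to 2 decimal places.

t = z/height = 2.5/7 = 0.357143
s = 1 + (scale-1)·z/height = 1 + (1.43-1)·2.5/7 = 1.153571
θ = twist·z/height = 259°·2.5/7 = 92.5000° = 1.614430 rad
cos θ = -0.043619, sin θ = 0.999048 (intermediates below are computed at full precision and shown rounded to 5 d.p.)
v1: (-5,-2.5) → rotate → (2.71572,-4.88619) → ×s → (3.13277,-5.63657) → (3.13,-5.64)
v2: (-2,-1.5) → rotate → (1.58581,-1.93267) → ×s → (1.82935,-2.22947) → (1.83,-2.23)
v3: (1,2.5) → rotate → (-2.54124,0.89000) → ×s → (-2.93150,1.02668) → (-2.93,1.03)
v4: (-4.5,2.5) → rotate → (-2.30133,-4.60477) → ×s → (-2.65475,-5.31193) → (-2.65,-5.31)

Cross-section at z=2.5: (3.13,-5.64) (1.83,-2.23) (-2.93,1.03) (-2.65,-5.31)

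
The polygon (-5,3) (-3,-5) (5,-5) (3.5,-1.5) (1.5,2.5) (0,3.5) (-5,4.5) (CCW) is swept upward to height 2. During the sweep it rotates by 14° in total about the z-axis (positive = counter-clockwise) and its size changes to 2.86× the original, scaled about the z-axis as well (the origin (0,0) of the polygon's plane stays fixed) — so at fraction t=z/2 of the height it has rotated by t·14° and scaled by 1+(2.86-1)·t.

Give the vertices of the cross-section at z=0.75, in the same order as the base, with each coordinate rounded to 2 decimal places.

Cross-section at z=0.75: (-8.92,4.29) (-4.29,-8.92) (9.23,-7.68) (6.15,-1.99) (2.15,4.46) (-0.54,5.92) (-9.15,6.83)

t = z/height = 0.75/2 = 0.375
s = 1 + (scale-1)·z/height = 1 + (2.86-1)·0.75/2 = 1.697500
θ = twist·z/height = 14°·0.75/2 = 5.2500° = 0.091630 rad
cos θ = 0.995805, sin θ = 0.091502 (intermediates below are computed at full precision and shown rounded to 5 d.p.)
v1: (-5,3) → rotate → (-5.25353,2.52991) → ×s → (-8.91787,4.29452) → (-8.92,4.29)
v2: (-3,-5) → rotate → (-2.52991,-5.25353) → ×s → (-4.29452,-8.91787) → (-4.29,-8.92)
v3: (5,-5) → rotate → (5.43653,-4.52152) → ×s → (9.22851,-7.67527) → (9.23,-7.68)
v4: (3.5,-1.5) → rotate → (3.62257,-1.17345) → ×s → (6.14931,-1.99193) → (6.15,-1.99)
v5: (1.5,2.5) → rotate → (1.26495,2.62676) → ×s → (2.14726,4.45893) → (2.15,4.46)
v6: (0,3.5) → rotate → (-0.32026,3.48532) → ×s → (-0.54363,5.91633) → (-0.54,5.92)
v7: (-5,4.5) → rotate → (-5.39078,4.02361) → ×s → (-9.15085,6.83008) → (-9.15,6.83)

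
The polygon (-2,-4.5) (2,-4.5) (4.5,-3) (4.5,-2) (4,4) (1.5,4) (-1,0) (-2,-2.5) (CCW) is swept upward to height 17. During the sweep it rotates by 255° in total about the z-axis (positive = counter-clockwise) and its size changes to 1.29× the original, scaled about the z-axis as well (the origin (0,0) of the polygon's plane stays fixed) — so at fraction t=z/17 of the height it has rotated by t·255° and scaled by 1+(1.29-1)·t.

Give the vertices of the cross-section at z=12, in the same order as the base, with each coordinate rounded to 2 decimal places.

t = z/height = 12/17 = 0.705882
s = 1 + (scale-1)·z/height = 1 + (1.29-1)·12/17 = 1.204706
θ = twist·z/height = 255°·12/17 = 180.0000° = 3.141593 rad
cos θ = -1.000000, sin θ = 0.000000 (intermediates below are computed at full precision and shown rounded to 5 d.p.)
v1: (-2,-4.5) → rotate → (2.00000,4.50000) → ×s → (2.40941,5.42118) → (2.41,5.42)
v2: (2,-4.5) → rotate → (-2.00000,4.50000) → ×s → (-2.40941,5.42118) → (-2.41,5.42)
v3: (4.5,-3) → rotate → (-4.50000,3.00000) → ×s → (-5.42118,3.61412) → (-5.42,3.61)
v4: (4.5,-2) → rotate → (-4.50000,2.00000) → ×s → (-5.42118,2.40941) → (-5.42,2.41)
v5: (4,4) → rotate → (-4.00000,-4.00000) → ×s → (-4.81882,-4.81882) → (-4.82,-4.82)
v6: (1.5,4) → rotate → (-1.50000,-4.00000) → ×s → (-1.80706,-4.81882) → (-1.81,-4.82)
v7: (-1,0) → rotate → (1.00000,0.00000) → ×s → (1.20471,0.00000) → (1.20,0.00)
v8: (-2,-2.5) → rotate → (2.00000,2.50000) → ×s → (2.40941,3.01176) → (2.41,3.01)

Cross-section at z=12: (2.41,5.42) (-2.41,5.42) (-5.42,3.61) (-5.42,2.41) (-4.82,-4.82) (-1.81,-4.82) (1.20,0.00) (2.41,3.01)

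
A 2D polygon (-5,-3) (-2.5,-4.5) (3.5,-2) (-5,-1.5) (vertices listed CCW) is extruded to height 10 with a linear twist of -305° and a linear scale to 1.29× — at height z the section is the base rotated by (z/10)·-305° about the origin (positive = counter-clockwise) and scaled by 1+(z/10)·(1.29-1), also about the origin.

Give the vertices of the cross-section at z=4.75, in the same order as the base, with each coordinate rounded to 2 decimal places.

Cross-section at z=4.75: (2.69,6.06) (-0.62,5.82) (-4.57,-0.43) (3.67,4.67)

t = z/height = 4.75/10 = 0.475
s = 1 + (scale-1)·z/height = 1 + (1.29-1)·4.75/10 = 1.137750
θ = twist·z/height = -305°·4.75/10 = -144.8750° = -2.528546 rad
cos θ = -0.817899, sin θ = -0.575362 (intermediates below are computed at full precision and shown rounded to 5 d.p.)
v1: (-5,-3) → rotate → (2.36341,5.33051) → ×s → (2.68897,6.06478) → (2.69,6.06)
v2: (-2.5,-4.5) → rotate → (-0.54438,5.11895) → ×s → (-0.61937,5.82409) → (-0.62,5.82)
v3: (3.5,-2) → rotate → (-4.01337,-0.37797) → ×s → (-4.56621,-0.43004) → (-4.57,-0.43)
v4: (-5,-1.5) → rotate → (3.22645,4.10366) → ×s → (3.67089,4.66894) → (3.67,4.67)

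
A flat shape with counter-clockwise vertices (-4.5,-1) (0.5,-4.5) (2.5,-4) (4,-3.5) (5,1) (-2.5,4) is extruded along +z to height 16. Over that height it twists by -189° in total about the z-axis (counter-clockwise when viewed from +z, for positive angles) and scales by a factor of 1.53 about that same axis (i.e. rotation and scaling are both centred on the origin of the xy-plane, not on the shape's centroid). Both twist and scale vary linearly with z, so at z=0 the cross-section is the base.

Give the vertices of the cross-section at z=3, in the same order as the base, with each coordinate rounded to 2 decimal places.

t = z/height = 3/16 = 0.1875
s = 1 + (scale-1)·z/height = 1 + (1.53-1)·3/16 = 1.099375
θ = twist·z/height = -189°·3/16 = -35.4375° = -0.618501 rad
cos θ = 0.814748, sin θ = -0.579815 (intermediates below are computed at full precision and shown rounded to 5 d.p.)
v1: (-4.5,-1) → rotate → (-4.24618,1.79442) → ×s → (-4.66815,1.97274) → (-4.67,1.97)
v2: (0.5,-4.5) → rotate → (-2.20179,-3.95628) → ×s → (-2.42059,-4.34943) → (-2.42,-4.35)
v3: (2.5,-4) → rotate → (-0.28239,-4.70853) → ×s → (-0.31045,-5.17644) → (-0.31,-5.18)
v4: (4,-3.5) → rotate → (1.22964,-5.17088) → ×s → (1.35184,-5.68473) → (1.35,-5.68)
v5: (5,1) → rotate → (4.65356,-2.08432) → ×s → (5.11600,-2.29145) → (5.12,-2.29)
v6: (-2.5,4) → rotate → (0.28239,4.70853) → ×s → (0.31045,5.17644) → (0.31,5.18)

Cross-section at z=3: (-4.67,1.97) (-2.42,-4.35) (-0.31,-5.18) (1.35,-5.68) (5.12,-2.29) (0.31,5.18)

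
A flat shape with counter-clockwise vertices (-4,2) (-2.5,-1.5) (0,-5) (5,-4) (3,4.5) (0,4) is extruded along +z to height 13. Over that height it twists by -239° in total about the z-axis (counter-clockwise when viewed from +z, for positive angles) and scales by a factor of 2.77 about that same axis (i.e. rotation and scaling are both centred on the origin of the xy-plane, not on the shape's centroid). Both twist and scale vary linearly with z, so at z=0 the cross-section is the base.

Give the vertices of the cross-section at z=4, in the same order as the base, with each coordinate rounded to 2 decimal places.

Cross-section at z=4: (1.21,6.80) (-3.32,3.05) (-7.41,-2.19) (-3.74,-9.16) (7.98,-2.47) (5.93,1.75)

t = z/height = 4/13 = 0.307692
s = 1 + (scale-1)·z/height = 1 + (2.77-1)·4/13 = 1.544615
θ = twist·z/height = -239°·4/13 = -73.5385° = -1.283488 rad
cos θ = 0.283372, sin θ = -0.959010 (intermediates below are computed at full precision and shown rounded to 5 d.p.)
v1: (-4,2) → rotate → (0.78453,4.40278) → ×s → (1.21180,6.80061) → (1.21,6.80)
v2: (-2.5,-1.5) → rotate → (-2.14694,1.97247) → ×s → (-3.31620,3.04670) → (-3.32,3.05)
v3: (0,-5) → rotate → (-4.79505,-1.41686) → ×s → (-7.40651,-2.18850) → (-7.41,-2.19)
v4: (5,-4) → rotate → (-2.41918,-5.92854) → ×s → (-3.73671,-9.15731) → (-3.74,-9.16)
v5: (3,4.5) → rotate → (5.16566,-1.60186) → ×s → (7.97896,-2.47425) → (7.98,-2.47)
v6: (0,4) → rotate → (3.83604,1.13349) → ×s → (5.92521,1.75080) → (5.93,1.75)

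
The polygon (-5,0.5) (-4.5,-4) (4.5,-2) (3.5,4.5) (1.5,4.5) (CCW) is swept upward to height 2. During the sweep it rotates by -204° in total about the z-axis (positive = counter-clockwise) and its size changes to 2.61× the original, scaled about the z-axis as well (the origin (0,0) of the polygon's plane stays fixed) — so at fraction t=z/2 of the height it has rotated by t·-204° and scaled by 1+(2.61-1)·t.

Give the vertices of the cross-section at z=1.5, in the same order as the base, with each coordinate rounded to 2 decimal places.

Cross-section at z=1.5: (10.34,4.03) (4.84,12.38) (-10.86,-0.58) (-2.37,-12.36) (1.56,-10.35)

t = z/height = 1.5/2 = 0.75
s = 1 + (scale-1)·z/height = 1 + (2.61-1)·1.5/2 = 2.207500
θ = twist·z/height = -204°·1.5/2 = -153.0000° = -2.670354 rad
cos θ = -0.891007, sin θ = -0.453990 (intermediates below are computed at full precision and shown rounded to 5 d.p.)
v1: (-5,0.5) → rotate → (4.68203,1.82445) → ×s → (10.33558,4.02747) → (10.34,4.03)
v2: (-4.5,-4) → rotate → (2.19357,5.60698) → ×s → (4.84230,12.37742) → (4.84,12.38)
v3: (4.5,-2) → rotate → (-4.91751,-0.26094) → ×s → (-10.85540,-0.57603) → (-10.86,-0.58)
v4: (3.5,4.5) → rotate → (-1.07557,-5.59850) → ×s → (-2.37431,-12.35868) → (-2.37,-12.36)
v5: (1.5,4.5) → rotate → (0.70645,-4.69052) → ×s → (1.55948,-10.35431) → (1.56,-10.35)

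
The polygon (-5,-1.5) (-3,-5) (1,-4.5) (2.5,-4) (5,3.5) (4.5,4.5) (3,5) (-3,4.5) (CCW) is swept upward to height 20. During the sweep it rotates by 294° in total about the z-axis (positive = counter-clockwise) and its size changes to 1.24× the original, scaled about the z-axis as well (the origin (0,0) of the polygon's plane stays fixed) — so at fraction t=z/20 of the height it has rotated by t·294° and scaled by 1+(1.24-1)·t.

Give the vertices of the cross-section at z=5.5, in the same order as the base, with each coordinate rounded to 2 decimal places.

Cross-section at z=5.5: (0.73,-5.52) (4.75,-4.00) (4.91,0.29) (4.63,1.95) (-2.84,5.86) (-3.97,5.50) (-4.75,4.00) (-5.24,-2.39)

t = z/height = 5.5/20 = 0.275
s = 1 + (scale-1)·z/height = 1 + (1.24-1)·5.5/20 = 1.066000
θ = twist·z/height = 294°·5.5/20 = 80.8500° = 1.411099 rad
cos θ = 0.159020, sin θ = 0.987275 (intermediates below are computed at full precision and shown rounded to 5 d.p.)
v1: (-5,-1.5) → rotate → (0.68581,-5.17491) → ×s → (0.73108,-5.51645) → (0.73,-5.52)
v2: (-3,-5) → rotate → (4.45932,-3.75692) → ×s → (4.75363,-4.00488) → (4.75,-4.00)
v3: (1,-4.5) → rotate → (4.60176,0.27169) → ×s → (4.90548,0.28962) → (4.91,0.29)
v4: (2.5,-4) → rotate → (4.34665,1.83211) → ×s → (4.63353,1.95303) → (4.63,1.95)
v5: (5,3.5) → rotate → (-2.66037,5.49295) → ×s → (-2.83595,5.85548) → (-2.84,5.86)
v6: (4.5,4.5) → rotate → (-3.72715,5.15833) → ×s → (-3.97314,5.49878) → (-3.97,5.50)
v7: (3,5) → rotate → (-4.45932,3.75692) → ×s → (-4.75363,4.00488) → (-4.75,4.00)
v8: (-3,4.5) → rotate → (-4.91980,-2.24624) → ×s → (-5.24451,-2.39449) → (-5.24,-2.39)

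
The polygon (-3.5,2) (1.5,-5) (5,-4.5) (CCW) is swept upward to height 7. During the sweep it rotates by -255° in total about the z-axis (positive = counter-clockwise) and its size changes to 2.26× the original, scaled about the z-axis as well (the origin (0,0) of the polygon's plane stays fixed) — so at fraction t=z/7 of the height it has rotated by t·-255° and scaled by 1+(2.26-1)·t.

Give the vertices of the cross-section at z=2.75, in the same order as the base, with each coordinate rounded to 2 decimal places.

t = z/height = 2.75/7 = 0.392857
s = 1 + (scale-1)·z/height = 1 + (2.26-1)·2.75/7 = 1.495000
θ = twist·z/height = -255°·2.75/7 = -100.1786° = -1.748446 rad
cos θ = -0.176717, sin θ = -0.984262 (intermediates below are computed at full precision and shown rounded to 5 d.p.)
v1: (-3.5,2) → rotate → (2.58703,3.09148) → ×s → (3.86761,4.62177) → (3.87,4.62)
v2: (1.5,-5) → rotate → (-5.18638,-0.59281) → ×s → (-7.75364,-0.88625) → (-7.75,-0.89)
v3: (5,-4.5) → rotate → (-5.31276,-4.12608) → ×s → (-7.94258,-6.16850) → (-7.94,-6.17)

Cross-section at z=2.75: (3.87,4.62) (-7.75,-0.89) (-7.94,-6.17)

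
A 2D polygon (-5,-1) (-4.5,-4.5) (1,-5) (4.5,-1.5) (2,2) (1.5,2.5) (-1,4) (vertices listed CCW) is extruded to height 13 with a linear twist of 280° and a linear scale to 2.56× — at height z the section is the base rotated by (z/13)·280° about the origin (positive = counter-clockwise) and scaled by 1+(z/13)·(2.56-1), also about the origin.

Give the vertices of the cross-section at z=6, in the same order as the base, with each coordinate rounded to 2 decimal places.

t = z/height = 6/13 = 0.461538
s = 1 + (scale-1)·z/height = 1 + (2.56-1)·6/13 = 1.720000
θ = twist·z/height = 280°·6/13 = 129.2308° = 2.255502 rad
cos θ = -0.632445, sin θ = 0.774605 (intermediates below are computed at full precision and shown rounded to 5 d.p.)
v1: (-5,-1) → rotate → (3.93683,-3.24058) → ×s → (6.77135,-5.57380) → (6.77,-5.57)
v2: (-4.5,-4.5) → rotate → (6.33173,-0.63972) → ×s → (10.89057,-1.10032) → (10.89,-1.10)
v3: (1,-5) → rotate → (3.24058,3.93683) → ×s → (5.57380,6.77135) → (5.57,6.77)
v4: (4.5,-1.5) → rotate → (-1.68410,4.43439) → ×s → (-2.89665,7.62715) → (-2.90,7.63)
v5: (2,2) → rotate → (-2.81410,0.28432) → ×s → (-4.84025,0.48903) → (-4.84,0.49)
v6: (1.5,2.5) → rotate → (-2.88518,-0.41921) → ×s → (-4.96251,-0.72103) → (-4.96,-0.72)
v7: (-1,4) → rotate → (-2.46597,-3.30439) → ×s → (-4.24148,-5.68354) → (-4.24,-5.68)

Cross-section at z=6: (6.77,-5.57) (10.89,-1.10) (5.57,6.77) (-2.90,7.63) (-4.84,0.49) (-4.96,-0.72) (-4.24,-5.68)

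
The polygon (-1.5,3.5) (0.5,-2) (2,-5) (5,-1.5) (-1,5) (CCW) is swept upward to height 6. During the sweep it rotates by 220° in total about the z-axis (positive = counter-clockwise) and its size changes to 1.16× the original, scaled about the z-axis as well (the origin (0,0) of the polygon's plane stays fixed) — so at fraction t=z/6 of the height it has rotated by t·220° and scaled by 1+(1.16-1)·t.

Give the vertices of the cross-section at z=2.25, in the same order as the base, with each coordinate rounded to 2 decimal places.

t = z/height = 2.25/6 = 0.375
s = 1 + (scale-1)·z/height = 1 + (1.16-1)·2.25/6 = 1.060000
θ = twist·z/height = 220°·2.25/6 = 82.5000° = 1.439897 rad
cos θ = 0.130526, sin θ = 0.991445 (intermediates below are computed at full precision and shown rounded to 5 d.p.)
v1: (-1.5,3.5) → rotate → (-3.66585,-1.03033) → ×s → (-3.88580,-1.09215) → (-3.89,-1.09)
v2: (0.5,-2) → rotate → (2.04815,0.23467) → ×s → (2.17104,0.24875) → (2.17,0.25)
v3: (2,-5) → rotate → (5.21828,1.33026) → ×s → (5.53137,1.41007) → (5.53,1.41)
v4: (5,-1.5) → rotate → (2.13980,4.76144) → ×s → (2.26819,5.04712) → (2.27,5.05)
v5: (-1,5) → rotate → (-5.08775,-0.33881) → ×s → (-5.39302,-0.35914) → (-5.39,-0.36)

Cross-section at z=2.25: (-3.89,-1.09) (2.17,0.25) (5.53,1.41) (2.27,5.05) (-5.39,-0.36)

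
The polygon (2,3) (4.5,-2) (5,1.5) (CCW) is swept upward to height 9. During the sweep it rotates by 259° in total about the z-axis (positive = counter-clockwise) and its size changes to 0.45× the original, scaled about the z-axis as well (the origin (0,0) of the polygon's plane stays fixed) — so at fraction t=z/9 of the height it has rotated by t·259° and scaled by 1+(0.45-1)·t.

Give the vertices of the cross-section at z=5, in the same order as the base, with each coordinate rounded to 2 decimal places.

t = z/height = 5/9 = 0.555556
s = 1 + (scale-1)·z/height = 1 + (0.45-1)·5/9 = 0.694444
θ = twist·z/height = 259°·5/9 = 143.8889° = 2.511335 rad
cos θ = -0.807876, sin θ = 0.589353 (intermediates below are computed at full precision and shown rounded to 5 d.p.)
v1: (2,3) → rotate → (-3.38381,-1.24492) → ×s → (-2.34987,-0.86453) → (-2.35,-0.86)
v2: (4.5,-2) → rotate → (-2.45673,4.26784) → ×s → (-1.70607,2.96378) → (-1.71,2.96)
v3: (5,1.5) → rotate → (-4.92341,1.73495) → ×s → (-3.41903,1.20483) → (-3.42,1.20)

Cross-section at z=5: (-2.35,-0.86) (-1.71,2.96) (-3.42,1.20)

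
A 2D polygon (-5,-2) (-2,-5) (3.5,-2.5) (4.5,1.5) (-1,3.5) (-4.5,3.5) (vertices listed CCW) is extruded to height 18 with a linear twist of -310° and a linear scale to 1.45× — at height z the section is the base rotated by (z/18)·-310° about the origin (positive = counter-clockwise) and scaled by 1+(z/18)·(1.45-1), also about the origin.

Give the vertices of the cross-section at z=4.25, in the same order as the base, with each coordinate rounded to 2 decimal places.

t = z/height = 4.25/18 = 0.236111
s = 1 + (scale-1)·z/height = 1 + (1.45-1)·4.25/18 = 1.106250
θ = twist·z/height = -310°·4.25/18 = -73.1944° = -1.277484 rad
cos θ = 0.289125, sin θ = -0.957291 (intermediates below are computed at full precision and shown rounded to 5 d.p.)
v1: (-5,-2) → rotate → (-3.36021,4.20821) → ×s → (-3.71723,4.65533) → (-3.72,4.66)
v2: (-2,-5) → rotate → (-5.36471,0.46896) → ×s → (-5.93471,0.51879) → (-5.93,0.52)
v3: (3.5,-2.5) → rotate → (-1.38129,-4.07333) → ×s → (-1.52805,-4.50612) → (-1.53,-4.51)
v4: (4.5,1.5) → rotate → (2.73700,-3.87412) → ×s → (3.02780,-4.28575) → (3.03,-4.29)
v5: (-1,3.5) → rotate → (3.06140,1.96923) → ×s → (3.38667,2.17846) → (3.39,2.18)
v6: (-4.5,3.5) → rotate → (2.04946,5.31975) → ×s → (2.26721,5.88497) → (2.27,5.88)

Cross-section at z=4.25: (-3.72,4.66) (-5.93,0.52) (-1.53,-4.51) (3.03,-4.29) (3.39,2.18) (2.27,5.88)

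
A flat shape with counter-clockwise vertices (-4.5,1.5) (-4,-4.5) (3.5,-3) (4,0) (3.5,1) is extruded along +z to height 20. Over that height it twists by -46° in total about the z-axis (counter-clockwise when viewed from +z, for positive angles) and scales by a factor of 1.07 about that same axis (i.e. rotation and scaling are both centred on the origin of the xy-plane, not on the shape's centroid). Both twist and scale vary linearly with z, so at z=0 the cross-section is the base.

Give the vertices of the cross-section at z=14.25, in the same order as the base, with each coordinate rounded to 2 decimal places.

t = z/height = 14.25/20 = 0.7125
s = 1 + (scale-1)·z/height = 1 + (1.07-1)·14.25/20 = 1.049875
θ = twist·z/height = -46°·14.25/20 = -32.7750° = -0.572032 rad
cos θ = 0.840803, sin θ = -0.541341 (intermediates below are computed at full precision and shown rounded to 5 d.p.)
v1: (-4.5,1.5) → rotate → (-2.97160,3.69724) → ×s → (-3.11981,3.88164) → (-3.12,3.88)
v2: (-4,-4.5) → rotate → (-5.79925,-1.61825) → ×s → (-6.08849,-1.69896) → (-6.09,-1.70)
v3: (3.5,-3) → rotate → (1.31879,-4.41710) → ×s → (1.38456,-4.63741) → (1.38,-4.64)
v4: (4,0) → rotate → (3.36321,-2.16537) → ×s → (3.53095,-2.27336) → (3.53,-2.27)
v5: (3.5,1) → rotate → (3.48415,-1.05389) → ×s → (3.65792,-1.10645) → (3.66,-1.11)

Cross-section at z=14.25: (-3.12,3.88) (-6.09,-1.70) (1.38,-4.64) (3.53,-2.27) (3.66,-1.11)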